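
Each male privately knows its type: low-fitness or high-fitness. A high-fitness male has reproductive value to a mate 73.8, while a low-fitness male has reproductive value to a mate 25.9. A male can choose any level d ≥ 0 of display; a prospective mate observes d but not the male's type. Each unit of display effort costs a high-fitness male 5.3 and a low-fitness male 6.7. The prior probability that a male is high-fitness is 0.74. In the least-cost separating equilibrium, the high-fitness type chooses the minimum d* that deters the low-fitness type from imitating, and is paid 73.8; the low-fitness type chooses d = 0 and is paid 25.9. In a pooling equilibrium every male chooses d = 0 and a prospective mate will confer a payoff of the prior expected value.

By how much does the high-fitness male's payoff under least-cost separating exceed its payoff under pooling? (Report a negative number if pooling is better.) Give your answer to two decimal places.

-25.44

Least-cost separating signal: d* solves 25.9 = 73.8 − 6.7·d*, so d* = (73.8 − 25.9)/6.7 ≈ 7.1493.
High-fitness type's separating payoff: 73.8 − 5.3 × d* = 73.8 − 5.3 × (73.8 − 25.9)/6.7 = 73.8 − 253.87/6.7 ≈ 35.9090.
Pooling payoff: 0.74 × 73.8 + 0.26 × 25.9 = 61.346.
Difference: 35.9090 − 61.346 = -25.437, i.e. -25.44 to two decimal places.
The high-fitness type would prefer the pooling outcome.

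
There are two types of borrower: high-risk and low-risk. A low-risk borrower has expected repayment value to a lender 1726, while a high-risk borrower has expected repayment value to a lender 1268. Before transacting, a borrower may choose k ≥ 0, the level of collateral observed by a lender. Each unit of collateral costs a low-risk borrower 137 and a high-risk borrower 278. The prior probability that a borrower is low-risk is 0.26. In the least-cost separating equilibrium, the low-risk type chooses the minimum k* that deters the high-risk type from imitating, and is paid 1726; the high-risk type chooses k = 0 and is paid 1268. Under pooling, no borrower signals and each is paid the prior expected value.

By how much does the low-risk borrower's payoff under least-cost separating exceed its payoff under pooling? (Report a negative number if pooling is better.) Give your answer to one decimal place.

113.2

Least-cost separating signal: k* solves 1268 = 1726 − 278·k*, so k* = (1726 − 1268)/278 ≈ 1.6475.
Low-risk type's separating payoff: 1726 − 137 × k* = 1726 − 137 × (1726 − 1268)/278 = 1726 − 62746/278 ≈ 1500.295.
Pooling payoff: 0.26 × 1726 + 0.74 × 1268 = 1387.08.
Difference: 1500.295 − 1387.08 = 113.215, i.e. 113.2 to one decimal place.
The low-risk type prefers to separate.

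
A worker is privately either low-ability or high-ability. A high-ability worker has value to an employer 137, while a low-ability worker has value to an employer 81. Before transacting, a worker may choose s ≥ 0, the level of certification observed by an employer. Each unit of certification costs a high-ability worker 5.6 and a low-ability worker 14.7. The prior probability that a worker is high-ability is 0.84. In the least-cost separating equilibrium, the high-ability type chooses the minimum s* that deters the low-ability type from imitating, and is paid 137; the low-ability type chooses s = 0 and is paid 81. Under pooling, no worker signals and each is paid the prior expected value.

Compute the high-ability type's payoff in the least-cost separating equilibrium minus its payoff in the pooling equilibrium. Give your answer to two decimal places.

-12.37

Least-cost separating signal: s* solves 81 = 137 − 14.7·s*, so s* = (137 − 81)/14.7 ≈ 3.8095.
High-ability type's separating payoff: 137 − 5.6 × s* = 137 − 5.6 × (137 − 81)/14.7 = 137 − 313.6/14.7 ≈ 115.6667.
Pooling payoff: 0.84 × 137 + 0.16 × 81 = 128.04.
Difference: 115.6667 − 128.04 = -12.3733, i.e. -12.37 to two decimal places.
The high-ability type would prefer the pooling outcome.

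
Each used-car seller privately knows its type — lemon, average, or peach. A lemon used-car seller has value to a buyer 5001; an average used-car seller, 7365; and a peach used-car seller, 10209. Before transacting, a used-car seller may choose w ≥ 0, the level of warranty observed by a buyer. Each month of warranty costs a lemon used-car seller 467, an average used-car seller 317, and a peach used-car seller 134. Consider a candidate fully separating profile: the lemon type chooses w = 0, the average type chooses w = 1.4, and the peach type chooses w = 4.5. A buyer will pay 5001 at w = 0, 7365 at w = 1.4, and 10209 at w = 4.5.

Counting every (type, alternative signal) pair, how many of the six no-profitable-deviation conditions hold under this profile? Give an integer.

Lemon (own payoff 5001): to w=1.4 gives 7365 − 467×1.4 = 6711.2 → profitable ✗; to w=4.5 gives 10209 − 467×4.5 = 8107.5 → profitable ✗.
Average (own payoff 7365 − 317×1.4 = 6921.2): to w=0 gives 5001 → no gain ✓; to w=4.5 gives 10209 − 317×4.5 = 8782.5 → profitable ✗.
Peach (own payoff 10209 − 134×4.5 = 9606): to w=0 gives 5001 → no gain ✓; to w=1.4 gives 7365 − 134×1.4 = 7177.4 → no gain ✓.
3 of the 6 constraints hold; not an equilibrium.

3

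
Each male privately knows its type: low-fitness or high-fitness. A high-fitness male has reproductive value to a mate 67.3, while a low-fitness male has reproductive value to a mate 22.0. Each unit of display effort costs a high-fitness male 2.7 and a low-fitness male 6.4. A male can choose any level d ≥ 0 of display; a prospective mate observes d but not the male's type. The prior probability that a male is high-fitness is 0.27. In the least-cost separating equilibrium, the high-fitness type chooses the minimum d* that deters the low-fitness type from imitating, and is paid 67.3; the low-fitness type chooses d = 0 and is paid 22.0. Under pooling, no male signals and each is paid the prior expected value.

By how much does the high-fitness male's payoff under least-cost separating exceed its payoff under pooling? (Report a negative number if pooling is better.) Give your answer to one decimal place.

14.0

Least-cost separating signal: d* solves 22.0 = 67.3 − 6.4·d*, so d* = (67.3 − 22.0)/6.4 ≈ 7.0781.
High-fitness type's separating payoff: 67.3 − 2.7 × d* = 67.3 − 2.7 × (67.3 − 22.0)/6.4 = 67.3 − 122.31/6.4 ≈ 48.189.
Pooling payoff: 0.27 × 67.3 + 0.73 × 22.0 = 34.231.
Difference: 48.189 − 34.231 = 13.958, i.e. 14.0 to one decimal place.
The high-fitness type prefers to separate.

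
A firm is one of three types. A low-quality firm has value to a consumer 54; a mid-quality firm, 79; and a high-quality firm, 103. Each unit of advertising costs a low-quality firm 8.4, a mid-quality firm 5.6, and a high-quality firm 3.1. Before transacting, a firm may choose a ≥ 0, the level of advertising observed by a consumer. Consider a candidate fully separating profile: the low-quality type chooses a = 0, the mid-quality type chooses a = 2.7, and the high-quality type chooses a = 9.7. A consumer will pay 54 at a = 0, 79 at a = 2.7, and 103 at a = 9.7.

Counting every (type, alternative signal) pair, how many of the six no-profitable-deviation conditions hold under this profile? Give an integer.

High-quality (own payoff 103 − 3.1×9.7 = 72.93): to a=0 gives 54 → no gain ✓; to a=2.7 gives 79 − 3.1×2.7 = 70.63 → no gain ✓.
Low-quality (own payoff 54): to a=2.7 gives 79 − 8.4×2.7 = 56.32 → profitable ✗; to a=9.7 gives 103 − 8.4×9.7 = 21.52 → no gain ✓.
Mid-quality (own payoff 79 − 5.6×2.7 = 63.88): to a=0 gives 54 → no gain ✓; to a=9.7 gives 103 − 5.6×9.7 = 48.68 → no gain ✓.
5 of the 6 constraints hold; not an equilibrium.

5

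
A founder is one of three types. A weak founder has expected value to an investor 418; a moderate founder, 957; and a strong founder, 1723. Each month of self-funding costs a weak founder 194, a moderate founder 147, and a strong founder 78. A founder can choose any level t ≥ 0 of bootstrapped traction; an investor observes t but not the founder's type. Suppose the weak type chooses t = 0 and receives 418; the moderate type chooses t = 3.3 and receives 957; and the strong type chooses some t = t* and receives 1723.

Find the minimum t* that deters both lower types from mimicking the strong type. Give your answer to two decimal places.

Weak type (on-path payoff 418) won't mimic when 418 ≥ 1723 − 194·t*, i.e. t* ≥ 6.73.
Moderate type (on-path payoff 957 − 147×3.3 = 471.9) won't mimic when 471.9 ≥ 1723 − 147·t*, i.e. t* ≥ 8.51.
Both must hold, so t* = max(6.73, 8.51) = 8.51. The moderate type's constraint binds.

8.51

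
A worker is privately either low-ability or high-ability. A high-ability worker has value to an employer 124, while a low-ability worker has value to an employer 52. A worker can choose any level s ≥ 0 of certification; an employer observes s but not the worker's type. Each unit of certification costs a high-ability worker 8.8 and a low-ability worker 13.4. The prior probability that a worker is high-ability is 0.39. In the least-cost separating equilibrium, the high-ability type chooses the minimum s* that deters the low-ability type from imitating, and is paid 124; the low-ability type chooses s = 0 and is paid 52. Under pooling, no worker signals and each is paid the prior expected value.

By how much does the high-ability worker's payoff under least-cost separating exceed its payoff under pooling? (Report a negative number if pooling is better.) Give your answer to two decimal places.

Least-cost separating signal: s* solves 52 = 124 − 13.4·s*, so s* = (124 − 52)/13.4 ≈ 5.3731.
High-ability type's separating payoff: 124 − 8.8 × s* = 124 − 8.8 × (124 − 52)/13.4 = 124 − 633.6/13.4 ≈ 76.7164.
Pooling payoff: 0.39 × 124 + 0.61 × 52 = 80.08.
Difference: 76.7164 − 80.08 = -3.3636, i.e. -3.36 to two decimal places.
The high-ability type would prefer the pooling outcome.

-3.36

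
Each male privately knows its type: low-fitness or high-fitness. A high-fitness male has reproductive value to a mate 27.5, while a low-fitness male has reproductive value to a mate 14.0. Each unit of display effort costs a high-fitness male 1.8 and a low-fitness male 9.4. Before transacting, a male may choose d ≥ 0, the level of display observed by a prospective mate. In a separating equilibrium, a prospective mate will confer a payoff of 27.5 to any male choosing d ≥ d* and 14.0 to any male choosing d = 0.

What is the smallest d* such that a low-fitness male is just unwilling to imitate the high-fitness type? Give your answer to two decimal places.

1.44

A low-fitness male choosing d = 0 receives 14.0.
Imitating at d* instead would pay 27.5 at cost 9.4·d*, netting 27.5 − 9.4·d*.
Indifference: 14.0 = 27.5 − 9.4·d*, so d* = (27.5 − 14.0) / 9.4 ≈ 1.44.
This is the low-fitness type's binding incentive-compatibility constraint; any d ≥ 1.44 sustains separation on that side.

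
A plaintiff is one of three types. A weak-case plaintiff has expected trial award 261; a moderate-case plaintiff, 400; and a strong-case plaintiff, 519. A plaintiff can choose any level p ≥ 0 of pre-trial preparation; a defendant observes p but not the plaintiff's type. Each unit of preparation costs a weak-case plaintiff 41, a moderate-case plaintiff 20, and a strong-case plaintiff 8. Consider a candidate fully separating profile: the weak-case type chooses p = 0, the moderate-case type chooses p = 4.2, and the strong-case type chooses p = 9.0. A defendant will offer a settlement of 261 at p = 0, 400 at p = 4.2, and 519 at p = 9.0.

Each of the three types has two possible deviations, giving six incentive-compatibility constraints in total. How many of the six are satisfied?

Strong-case (own payoff 519 − 8×9.0 = 447): to p=0 gives 261 → no gain ✓; to p=4.2 gives 400 − 8×4.2 = 366.4 → no gain ✓.
Moderate-case (own payoff 400 − 20×4.2 = 316): to p=0 gives 261 → no gain ✓; to p=9.0 gives 519 − 20×9.0 = 339 → profitable ✗.
Weak-case (own payoff 261): to p=4.2 gives 400 − 41×4.2 = 227.8 → no gain ✓; to p=9.0 gives 519 − 41×9.0 = 150 → no gain ✓.
5 of the 6 constraints hold; not an equilibrium.

5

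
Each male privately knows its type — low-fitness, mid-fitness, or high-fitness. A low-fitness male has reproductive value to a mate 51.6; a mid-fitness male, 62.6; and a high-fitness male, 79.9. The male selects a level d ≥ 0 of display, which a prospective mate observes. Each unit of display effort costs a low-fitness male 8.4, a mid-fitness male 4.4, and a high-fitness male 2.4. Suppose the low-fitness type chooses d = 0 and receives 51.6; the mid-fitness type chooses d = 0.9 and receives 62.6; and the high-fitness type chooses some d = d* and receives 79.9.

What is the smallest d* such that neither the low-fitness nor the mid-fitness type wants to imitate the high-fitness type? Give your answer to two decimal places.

4.83

Mid-fitness type (on-path payoff 62.6 − 4.4×0.9 = 58.64) won't mimic when 58.64 ≥ 79.9 − 4.4·d*, i.e. d* ≥ 4.83.
Low-fitness type (on-path payoff 51.6) won't mimic when 51.6 ≥ 79.9 − 8.4·d*, i.e. d* ≥ 3.37.
Both must hold, so d* = max(3.37, 4.83) = 4.83. The mid-fitness type's constraint binds.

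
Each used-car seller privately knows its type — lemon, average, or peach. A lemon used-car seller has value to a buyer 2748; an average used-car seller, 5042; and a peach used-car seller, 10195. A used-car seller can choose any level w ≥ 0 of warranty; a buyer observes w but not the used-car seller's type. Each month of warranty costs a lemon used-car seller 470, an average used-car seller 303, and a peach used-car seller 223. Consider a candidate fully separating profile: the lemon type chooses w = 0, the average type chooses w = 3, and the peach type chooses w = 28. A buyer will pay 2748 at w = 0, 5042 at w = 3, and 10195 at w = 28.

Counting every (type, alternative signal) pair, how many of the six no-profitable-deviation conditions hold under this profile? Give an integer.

4

Peach (own payoff 10195 − 223×28 = 3951): to w=0 gives 2748 → no gain ✓; to w=3 gives 5042 − 223×3 = 4373 → profitable ✗.
Average (own payoff 5042 − 303×3 = 4133): to w=0 gives 2748 → no gain ✓; to w=28 gives 10195 − 303×28 = 1711 → no gain ✓.
Lemon (own payoff 2748): to w=3 gives 5042 − 470×3 = 3632 → profitable ✗; to w=28 gives 10195 − 470×28 = -2965 → no gain ✓.
4 of the 6 constraints hold; not an equilibrium.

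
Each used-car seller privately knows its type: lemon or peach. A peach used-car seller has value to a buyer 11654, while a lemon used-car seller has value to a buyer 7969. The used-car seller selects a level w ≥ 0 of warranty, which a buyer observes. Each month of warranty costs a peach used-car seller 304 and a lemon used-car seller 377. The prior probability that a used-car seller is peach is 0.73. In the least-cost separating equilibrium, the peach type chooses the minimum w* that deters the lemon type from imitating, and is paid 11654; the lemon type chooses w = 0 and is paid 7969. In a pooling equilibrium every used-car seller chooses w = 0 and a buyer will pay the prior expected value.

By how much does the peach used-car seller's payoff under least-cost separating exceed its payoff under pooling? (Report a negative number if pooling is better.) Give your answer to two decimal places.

Least-cost separating signal: w* solves 7969 = 11654 − 377·w*, so w* = (11654 − 7969)/377 ≈ 9.7745.
Peach type's separating payoff: 11654 − 304 × w* = 11654 − 304 × (11654 − 7969)/377 = 11654 − 1120240/377 ≈ 8682.5411.
Pooling payoff: 0.73 × 11654 + 0.27 × 7969 = 10659.05.
Difference: 8682.5411 − 10659.05 = -1976.5089, i.e. -1976.51 to two decimal places.
The peach type would prefer the pooling outcome.

-1976.51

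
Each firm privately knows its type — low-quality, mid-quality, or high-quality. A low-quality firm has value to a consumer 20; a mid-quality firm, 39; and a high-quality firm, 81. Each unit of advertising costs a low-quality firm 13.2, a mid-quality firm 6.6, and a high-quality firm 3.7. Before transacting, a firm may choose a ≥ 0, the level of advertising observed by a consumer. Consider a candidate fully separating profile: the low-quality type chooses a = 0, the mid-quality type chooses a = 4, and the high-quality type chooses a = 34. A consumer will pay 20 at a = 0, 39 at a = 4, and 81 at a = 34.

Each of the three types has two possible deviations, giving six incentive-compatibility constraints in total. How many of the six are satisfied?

3

Mid-quality (own payoff 39 − 6.6×4 = 12.6): to a=0 gives 20 → profitable ✗; to a=34 gives 81 − 6.6×34 = -143.4 → no gain ✓.
High-quality (own payoff 81 − 3.7×34 = -44.8): to a=0 gives 20 → profitable ✗; to a=4 gives 39 − 3.7×4 = 24.2 → profitable ✗.
Low-quality (own payoff 20): to a=4 gives 39 − 13.2×4 = -13.8 → no gain ✓; to a=34 gives 81 − 13.2×34 = -367.8 → no gain ✓.
3 of the 6 constraints hold; not an equilibrium.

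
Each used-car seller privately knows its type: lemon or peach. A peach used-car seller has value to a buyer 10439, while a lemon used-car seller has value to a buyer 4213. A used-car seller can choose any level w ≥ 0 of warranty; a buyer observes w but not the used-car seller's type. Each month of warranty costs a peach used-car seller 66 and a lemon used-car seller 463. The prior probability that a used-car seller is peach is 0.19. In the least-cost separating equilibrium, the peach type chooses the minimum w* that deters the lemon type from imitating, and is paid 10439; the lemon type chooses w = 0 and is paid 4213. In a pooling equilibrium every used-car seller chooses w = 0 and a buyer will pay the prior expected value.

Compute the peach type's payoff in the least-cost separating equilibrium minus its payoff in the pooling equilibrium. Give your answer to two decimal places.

Least-cost separating signal: w* solves 4213 = 10439 − 463·w*, so w* = (10439 − 4213)/463 ≈ 13.4471.
Peach type's separating payoff: 10439 − 66 × w* = 10439 − 66 × (10439 − 4213)/463 = 10439 − 410916/463 ≈ 9551.4924.
Pooling payoff: 0.19 × 10439 + 0.81 × 4213 = 5395.94.
Difference: 9551.4924 − 5395.94 = 4155.5524, i.e. 4155.55 to two decimal places.
The peach type prefers to separate.

4155.55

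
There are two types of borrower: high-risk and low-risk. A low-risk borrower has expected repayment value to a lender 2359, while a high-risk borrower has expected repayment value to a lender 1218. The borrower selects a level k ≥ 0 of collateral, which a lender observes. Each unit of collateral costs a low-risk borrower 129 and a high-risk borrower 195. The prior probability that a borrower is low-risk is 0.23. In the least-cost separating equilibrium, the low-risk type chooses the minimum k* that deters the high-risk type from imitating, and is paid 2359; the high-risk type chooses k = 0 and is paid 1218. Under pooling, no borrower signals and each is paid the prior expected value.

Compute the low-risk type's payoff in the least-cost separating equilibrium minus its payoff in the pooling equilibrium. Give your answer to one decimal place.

123.8

Least-cost separating signal: k* solves 1218 = 2359 − 195·k*, so k* = (2359 − 1218)/195 ≈ 5.8513.
Low-risk type's separating payoff: 2359 − 129 × k* = 2359 − 129 × (2359 − 1218)/195 = 2359 − 147189/195 ≈ 1604.185.
Pooling payoff: 0.23 × 2359 + 0.77 × 1218 = 1480.43.
Difference: 1604.185 − 1480.43 = 123.755, i.e. 123.8 to one decimal place.
The low-risk type prefers to separate.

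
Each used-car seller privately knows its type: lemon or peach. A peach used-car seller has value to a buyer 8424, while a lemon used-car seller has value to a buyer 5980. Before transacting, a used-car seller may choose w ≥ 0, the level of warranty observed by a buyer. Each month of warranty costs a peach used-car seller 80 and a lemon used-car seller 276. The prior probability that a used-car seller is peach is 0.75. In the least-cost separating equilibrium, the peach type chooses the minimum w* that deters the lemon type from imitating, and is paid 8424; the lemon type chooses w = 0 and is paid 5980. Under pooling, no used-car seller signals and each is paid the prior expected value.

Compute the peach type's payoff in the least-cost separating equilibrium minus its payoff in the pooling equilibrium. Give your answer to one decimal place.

Least-cost separating signal: w* solves 5980 = 8424 − 276·w*, so w* = (8424 − 5980)/276 ≈ 8.8551.
Peach type's separating payoff: 8424 − 80 × w* = 8424 − 80 × (8424 − 5980)/276 = 8424 − 195520/276 ≈ 7715.594.
Pooling payoff: 0.75 × 8424 + 0.25 × 5980 = 7813.
Difference: 7715.594 − 7813 = -97.406, i.e. -97.4 to one decimal place.
The peach type would prefer the pooling outcome.

-97.4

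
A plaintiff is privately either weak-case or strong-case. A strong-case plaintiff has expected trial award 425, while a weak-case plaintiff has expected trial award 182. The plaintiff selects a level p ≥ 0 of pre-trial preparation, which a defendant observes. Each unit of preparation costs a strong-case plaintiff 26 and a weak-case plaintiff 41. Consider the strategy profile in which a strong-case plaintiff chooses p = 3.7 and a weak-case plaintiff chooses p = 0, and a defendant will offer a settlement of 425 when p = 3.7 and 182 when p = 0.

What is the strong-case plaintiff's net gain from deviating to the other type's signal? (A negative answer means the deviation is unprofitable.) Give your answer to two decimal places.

-146.80

Playing p = 3.7 the strong-case plaintiff receives 425 − 26 × 3.7 = 328.8.
Deviating to p = 0 yields 182 instead.
Gain from deviating: 182 − 328.8 = -146.80.
The gain is negative, so the strong-case type's incentive-compatibility constraint is satisfied.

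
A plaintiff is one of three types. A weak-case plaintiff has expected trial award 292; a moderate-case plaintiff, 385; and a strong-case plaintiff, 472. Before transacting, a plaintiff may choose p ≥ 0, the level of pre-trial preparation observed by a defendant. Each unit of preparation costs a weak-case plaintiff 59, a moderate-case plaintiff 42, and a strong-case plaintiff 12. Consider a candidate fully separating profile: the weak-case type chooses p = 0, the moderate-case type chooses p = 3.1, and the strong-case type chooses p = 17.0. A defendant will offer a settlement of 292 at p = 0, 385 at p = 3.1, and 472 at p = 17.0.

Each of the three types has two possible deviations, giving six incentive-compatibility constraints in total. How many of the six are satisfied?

Strong-case (own payoff 472 − 12×17.0 = 268): to p=0 gives 292 → profitable ✗; to p=3.1 gives 385 − 12×3.1 = 347.8 → profitable ✗.
Weak-case (own payoff 292): to p=3.1 gives 385 − 59×3.1 = 202.1 → no gain ✓; to p=17.0 gives 472 − 59×17.0 = -531 → no gain ✓.
Moderate-case (own payoff 385 − 42×3.1 = 254.8): to p=0 gives 292 → profitable ✗; to p=17.0 gives 472 − 42×17.0 = -242 → no gain ✓.
3 of the 6 constraints hold; not an equilibrium.

3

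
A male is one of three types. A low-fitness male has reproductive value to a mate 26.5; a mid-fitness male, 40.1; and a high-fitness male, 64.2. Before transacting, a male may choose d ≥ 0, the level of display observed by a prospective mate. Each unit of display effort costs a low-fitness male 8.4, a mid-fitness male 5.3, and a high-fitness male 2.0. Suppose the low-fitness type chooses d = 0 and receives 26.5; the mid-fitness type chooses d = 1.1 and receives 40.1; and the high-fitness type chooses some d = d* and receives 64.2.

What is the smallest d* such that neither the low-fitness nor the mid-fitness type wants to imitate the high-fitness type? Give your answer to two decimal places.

5.65

Low-fitness type (on-path payoff 26.5) won't mimic when 26.5 ≥ 64.2 − 8.4·d*, i.e. d* ≥ 4.49.
Mid-fitness type (on-path payoff 40.1 − 5.3×1.1 = 34.27) won't mimic when 34.27 ≥ 64.2 − 5.3·d*, i.e. d* ≥ 5.65.
Both must hold, so d* = max(4.49, 5.65) = 5.65. The mid-fitness type's constraint binds.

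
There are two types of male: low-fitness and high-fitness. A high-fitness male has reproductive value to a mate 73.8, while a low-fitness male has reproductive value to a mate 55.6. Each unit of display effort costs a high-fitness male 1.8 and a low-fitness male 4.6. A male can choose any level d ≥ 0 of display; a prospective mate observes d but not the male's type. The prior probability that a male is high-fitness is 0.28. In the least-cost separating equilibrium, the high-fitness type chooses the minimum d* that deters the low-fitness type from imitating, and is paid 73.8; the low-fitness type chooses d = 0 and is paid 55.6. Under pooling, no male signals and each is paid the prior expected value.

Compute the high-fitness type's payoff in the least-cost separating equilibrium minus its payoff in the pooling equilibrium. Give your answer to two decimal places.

Least-cost separating signal: d* solves 55.6 = 73.8 − 4.6·d*, so d* = (73.8 − 55.6)/4.6 ≈ 3.9565.
High-fitness type's separating payoff: 73.8 − 1.8 × d* = 73.8 − 1.8 × (73.8 − 55.6)/4.6 = 73.8 − 32.76/4.6 ≈ 66.6783.
Pooling payoff: 0.28 × 73.8 + 0.72 × 55.6 = 60.696.
Difference: 66.6783 − 60.696 = 5.9823, i.e. 5.98 to two decimal places.
The high-fitness type prefers to separate.

5.98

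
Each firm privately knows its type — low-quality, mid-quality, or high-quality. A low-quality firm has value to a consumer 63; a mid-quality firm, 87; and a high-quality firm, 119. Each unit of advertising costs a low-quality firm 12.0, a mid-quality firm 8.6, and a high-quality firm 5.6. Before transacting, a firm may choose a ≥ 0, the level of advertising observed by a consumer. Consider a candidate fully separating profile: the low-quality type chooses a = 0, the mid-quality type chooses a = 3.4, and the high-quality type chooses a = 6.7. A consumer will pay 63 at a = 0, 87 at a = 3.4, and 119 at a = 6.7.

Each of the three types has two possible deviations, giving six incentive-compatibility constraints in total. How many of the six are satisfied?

Mid-quality (own payoff 87 − 8.6×3.4 = 57.76): to a=0 gives 63 → profitable ✗; to a=6.7 gives 119 − 8.6×6.7 = 61.38 → profitable ✗.
Low-quality (own payoff 63): to a=3.4 gives 87 − 12.0×3.4 = 46.2 → no gain ✓; to a=6.7 gives 119 − 12.0×6.7 = 38.6 → no gain ✓.
High-quality (own payoff 119 − 5.6×6.7 = 81.48): to a=0 gives 63 → no gain ✓; to a=3.4 gives 87 − 5.6×3.4 = 67.96 → no gain ✓.
4 of the 6 constraints hold; not an equilibrium.

4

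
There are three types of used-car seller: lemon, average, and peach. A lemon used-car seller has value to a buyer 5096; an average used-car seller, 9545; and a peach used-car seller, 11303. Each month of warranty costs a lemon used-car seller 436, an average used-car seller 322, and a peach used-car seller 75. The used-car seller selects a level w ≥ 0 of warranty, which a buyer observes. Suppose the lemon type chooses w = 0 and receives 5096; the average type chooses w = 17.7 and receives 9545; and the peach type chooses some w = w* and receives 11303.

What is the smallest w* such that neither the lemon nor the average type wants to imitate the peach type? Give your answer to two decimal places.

Lemon type (on-path payoff 5096) won't mimic when 5096 ≥ 11303 − 436·w*, i.e. w* ≥ 14.24.
Average type (on-path payoff 9545 − 322×17.7 = 3845.6) won't mimic when 3845.6 ≥ 11303 − 322·w*, i.e. w* ≥ 23.16.
Both must hold, so w* = max(14.24, 23.16) = 23.16. The average type's constraint binds.

23.16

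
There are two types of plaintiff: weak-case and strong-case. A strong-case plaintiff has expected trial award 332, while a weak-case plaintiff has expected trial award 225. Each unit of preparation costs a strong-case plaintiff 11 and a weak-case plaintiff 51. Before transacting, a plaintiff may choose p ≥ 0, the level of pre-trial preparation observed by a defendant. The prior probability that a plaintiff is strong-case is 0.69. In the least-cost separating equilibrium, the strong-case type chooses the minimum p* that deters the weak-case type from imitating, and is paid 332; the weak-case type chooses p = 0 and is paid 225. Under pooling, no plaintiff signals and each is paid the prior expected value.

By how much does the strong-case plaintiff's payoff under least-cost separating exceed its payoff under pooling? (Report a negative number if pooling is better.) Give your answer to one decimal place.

10.1

Least-cost separating signal: p* solves 225 = 332 − 51·p*, so p* = (332 − 225)/51 ≈ 2.0980.
Strong-case type's separating payoff: 332 − 11 × p* = 332 − 11 × (332 − 225)/51 = 332 − 1177/51 ≈ 308.922.
Pooling payoff: 0.69 × 332 + 0.31 × 225 = 298.83.
Difference: 308.922 − 298.83 = 10.092, i.e. 10.1 to one decimal place.
The strong-case type prefers to separate.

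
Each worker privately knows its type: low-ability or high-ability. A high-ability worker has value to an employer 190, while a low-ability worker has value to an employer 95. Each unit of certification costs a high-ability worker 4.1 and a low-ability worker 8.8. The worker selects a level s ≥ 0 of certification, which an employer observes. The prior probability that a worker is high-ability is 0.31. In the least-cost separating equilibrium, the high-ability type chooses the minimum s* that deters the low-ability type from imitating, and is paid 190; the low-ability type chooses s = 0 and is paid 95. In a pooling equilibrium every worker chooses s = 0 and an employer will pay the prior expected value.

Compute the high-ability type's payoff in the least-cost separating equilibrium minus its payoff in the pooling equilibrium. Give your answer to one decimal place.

21.3

Least-cost separating signal: s* solves 95 = 190 − 8.8·s*, so s* = (190 − 95)/8.8 ≈ 10.7955.
High-ability type's separating payoff: 190 − 4.1 × s* = 190 − 4.1 × (190 − 95)/8.8 = 190 − 389.5/8.8 ≈ 145.739.
Pooling payoff: 0.31 × 190 + 0.69 × 95 = 124.45.
Difference: 145.739 − 124.45 = 21.289, i.e. 21.3 to one decimal place.
The high-ability type prefers to separate.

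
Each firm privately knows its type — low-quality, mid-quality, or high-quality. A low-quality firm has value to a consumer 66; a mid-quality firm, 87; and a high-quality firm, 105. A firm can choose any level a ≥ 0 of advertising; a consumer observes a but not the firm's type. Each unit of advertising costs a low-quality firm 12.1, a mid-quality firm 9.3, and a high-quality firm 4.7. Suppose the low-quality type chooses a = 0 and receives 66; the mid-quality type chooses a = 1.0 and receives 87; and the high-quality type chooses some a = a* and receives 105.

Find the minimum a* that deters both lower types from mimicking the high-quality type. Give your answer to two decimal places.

Mid-quality type (on-path payoff 87 − 9.3×1.0 = 77.7) won't mimic when 77.7 ≥ 105 − 9.3·a*, i.e. a* ≥ 2.94.
Low-quality type (on-path payoff 66) won't mimic when 66 ≥ 105 − 12.1·a*, i.e. a* ≥ 3.22.
Both must hold, so a* = max(3.22, 2.94) = 3.22. The low-quality type's constraint binds.

3.22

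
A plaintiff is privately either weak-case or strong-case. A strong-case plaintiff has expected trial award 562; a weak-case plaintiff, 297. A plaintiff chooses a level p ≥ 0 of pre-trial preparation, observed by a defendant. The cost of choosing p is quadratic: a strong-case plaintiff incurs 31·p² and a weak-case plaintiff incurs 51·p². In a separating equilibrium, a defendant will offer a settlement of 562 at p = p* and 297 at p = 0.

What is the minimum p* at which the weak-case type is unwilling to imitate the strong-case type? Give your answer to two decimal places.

The weak-case type at p = 0 receives 297; imitating at p* yields 562 − 51·p*².
Indifference: 297 = 562 − 51·p*², so p*² = (562 − 297) / 51 ≈ 5.1961.
p* = √5.1961 ≈ 2.28.

2.28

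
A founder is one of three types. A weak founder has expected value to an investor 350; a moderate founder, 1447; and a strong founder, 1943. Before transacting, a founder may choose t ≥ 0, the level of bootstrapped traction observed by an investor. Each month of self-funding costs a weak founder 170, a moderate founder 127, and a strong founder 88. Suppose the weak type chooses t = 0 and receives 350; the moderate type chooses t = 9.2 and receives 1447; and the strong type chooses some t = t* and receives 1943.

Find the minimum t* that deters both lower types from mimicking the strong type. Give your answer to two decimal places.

13.11

Moderate type (on-path payoff 1447 − 127×9.2 = 278.6) won't mimic when 278.6 ≥ 1943 − 127·t*, i.e. t* ≥ 13.11.
Weak type (on-path payoff 350) won't mimic when 350 ≥ 1943 − 170·t*, i.e. t* ≥ 9.37.
Both must hold, so t* = max(9.37, 13.11) = 13.11. The moderate type's constraint binds.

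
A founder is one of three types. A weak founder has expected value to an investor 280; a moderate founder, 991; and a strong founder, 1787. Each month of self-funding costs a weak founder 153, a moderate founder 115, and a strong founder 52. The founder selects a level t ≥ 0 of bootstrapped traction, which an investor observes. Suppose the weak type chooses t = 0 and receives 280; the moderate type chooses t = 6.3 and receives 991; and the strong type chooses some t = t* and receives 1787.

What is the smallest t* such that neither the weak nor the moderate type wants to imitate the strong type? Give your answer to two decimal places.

Weak type (on-path payoff 280) won't mimic when 280 ≥ 1787 − 153·t*, i.e. t* ≥ 9.85.
Moderate type (on-path payoff 991 − 115×6.3 = 266.5) won't mimic when 266.5 ≥ 1787 − 115·t*, i.e. t* ≥ 13.22.
Both must hold, so t* = max(9.85, 13.22) = 13.22. The moderate type's constraint binds.

13.22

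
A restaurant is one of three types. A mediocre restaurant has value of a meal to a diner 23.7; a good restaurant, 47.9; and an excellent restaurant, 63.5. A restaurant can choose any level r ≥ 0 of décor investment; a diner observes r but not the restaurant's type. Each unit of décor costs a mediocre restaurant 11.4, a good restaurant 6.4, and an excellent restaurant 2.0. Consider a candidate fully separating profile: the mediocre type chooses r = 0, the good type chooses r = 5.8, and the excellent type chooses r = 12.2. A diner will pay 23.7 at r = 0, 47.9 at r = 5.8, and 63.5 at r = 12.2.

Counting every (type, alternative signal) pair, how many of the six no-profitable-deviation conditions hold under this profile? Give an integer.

Excellent (own payoff 63.5 − 2.0×12.2 = 39.1): to r=0 gives 23.7 → no gain ✓; to r=5.8 gives 47.9 − 2.0×5.8 = 36.3 → no gain ✓.
Mediocre (own payoff 23.7): to r=5.8 gives 47.9 − 11.4×5.8 = -18.22 → no gain ✓; to r=12.2 gives 63.5 − 11.4×12.2 = -75.58 → no gain ✓.
Good (own payoff 47.9 − 6.4×5.8 = 10.78): to r=0 gives 23.7 → profitable ✗; to r=12.2 gives 63.5 − 6.4×12.2 = -14.58 → no gain ✓.
5 of the 6 constraints hold; not an equilibrium.

5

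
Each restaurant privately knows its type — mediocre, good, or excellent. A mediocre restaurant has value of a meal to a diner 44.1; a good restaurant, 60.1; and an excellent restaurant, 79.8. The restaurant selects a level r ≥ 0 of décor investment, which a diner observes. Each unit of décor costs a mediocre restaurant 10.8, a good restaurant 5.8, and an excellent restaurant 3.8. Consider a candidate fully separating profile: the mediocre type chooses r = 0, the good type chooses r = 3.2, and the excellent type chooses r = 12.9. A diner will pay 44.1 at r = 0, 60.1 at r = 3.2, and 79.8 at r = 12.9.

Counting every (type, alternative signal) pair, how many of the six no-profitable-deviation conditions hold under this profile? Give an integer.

Excellent (own payoff 79.8 − 3.8×12.9 = 30.78): to r=0 gives 44.1 → profitable ✗; to r=3.2 gives 60.1 − 3.8×3.2 = 47.94 → profitable ✗.
Good (own payoff 60.1 − 5.8×3.2 = 41.54): to r=0 gives 44.1 → profitable ✗; to r=12.9 gives 79.8 − 5.8×12.9 = 4.98 → no gain ✓.
Mediocre (own payoff 44.1): to r=3.2 gives 60.1 − 10.8×3.2 = 25.54 → no gain ✓; to r=12.9 gives 79.8 − 10.8×12.9 = -59.52 → no gain ✓.
3 of the 6 constraints hold; not an equilibrium.

3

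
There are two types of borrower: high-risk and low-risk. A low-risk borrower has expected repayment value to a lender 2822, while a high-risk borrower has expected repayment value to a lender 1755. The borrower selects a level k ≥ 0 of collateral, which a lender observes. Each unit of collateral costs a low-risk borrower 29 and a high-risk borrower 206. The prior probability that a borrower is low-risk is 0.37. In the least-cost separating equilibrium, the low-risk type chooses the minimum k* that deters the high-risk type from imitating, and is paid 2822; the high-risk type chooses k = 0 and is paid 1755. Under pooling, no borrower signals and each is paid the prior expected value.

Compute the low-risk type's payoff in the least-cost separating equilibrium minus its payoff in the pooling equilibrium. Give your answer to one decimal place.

522.0

Least-cost separating signal: k* solves 1755 = 2822 − 206·k*, so k* = (2822 − 1755)/206 ≈ 5.1796.
Low-risk type's separating payoff: 2822 − 29 × k* = 2822 − 29 × (2822 − 1755)/206 = 2822 − 30943/206 ≈ 2671.791.
Pooling payoff: 0.37 × 2822 + 0.63 × 1755 = 2149.79.
Difference: 2671.791 − 2149.79 = 522.001, i.e. 522.0 to one decimal place.
The low-risk type prefers to separate.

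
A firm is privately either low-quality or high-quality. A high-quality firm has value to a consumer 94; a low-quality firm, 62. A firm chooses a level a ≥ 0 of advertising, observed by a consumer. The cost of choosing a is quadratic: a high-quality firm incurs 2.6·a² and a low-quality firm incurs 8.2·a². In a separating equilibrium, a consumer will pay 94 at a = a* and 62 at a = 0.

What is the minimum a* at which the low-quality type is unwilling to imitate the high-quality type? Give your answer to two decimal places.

The low-quality type at a = 0 receives 62; imitating at a* yields 94 − 8.2·a*².
Indifference: 62 = 94 − 8.2·a*², so a*² = (94 − 62) / 8.2 ≈ 3.9024.
a* = √3.9024 ≈ 1.98.

1.98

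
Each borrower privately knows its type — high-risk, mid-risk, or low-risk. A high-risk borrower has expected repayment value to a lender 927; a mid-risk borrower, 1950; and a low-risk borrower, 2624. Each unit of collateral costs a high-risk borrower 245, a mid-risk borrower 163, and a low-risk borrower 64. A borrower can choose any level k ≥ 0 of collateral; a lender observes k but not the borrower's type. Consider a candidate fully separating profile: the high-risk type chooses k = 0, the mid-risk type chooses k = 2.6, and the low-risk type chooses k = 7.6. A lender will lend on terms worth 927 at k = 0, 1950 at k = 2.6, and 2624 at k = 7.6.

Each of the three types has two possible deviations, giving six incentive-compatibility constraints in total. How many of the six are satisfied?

High-risk (own payoff 927): to k=2.6 gives 1950 − 245×2.6 = 1313 → profitable ✗; to k=7.6 gives 2624 − 245×7.6 = 762 → no gain ✓.
Mid-risk (own payoff 1950 − 163×2.6 = 1526.2): to k=0 gives 927 → no gain ✓; to k=7.6 gives 2624 − 163×7.6 = 1385.2 → no gain ✓.
Low-risk (own payoff 2624 − 64×7.6 = 2137.6): to k=0 gives 927 → no gain ✓; to k=2.6 gives 1950 − 64×2.6 = 1783.6 → no gain ✓.
5 of the 6 constraints hold; not an equilibrium.

5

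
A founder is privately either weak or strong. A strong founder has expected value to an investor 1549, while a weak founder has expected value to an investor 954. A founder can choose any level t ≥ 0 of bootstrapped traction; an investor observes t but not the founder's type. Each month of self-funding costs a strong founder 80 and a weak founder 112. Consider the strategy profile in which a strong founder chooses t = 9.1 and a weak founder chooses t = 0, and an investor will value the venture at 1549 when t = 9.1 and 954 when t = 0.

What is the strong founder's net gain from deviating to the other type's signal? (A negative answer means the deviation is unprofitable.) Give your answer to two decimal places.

133.00

Playing t = 9.1 the strong founder receives 1549 − 80 × 9.1 = 821.
Deviating to t = 0 yields 954 instead.
Gain from deviating: 954 − 821 = 133.00.
The gain is positive, so the strong type's incentive-compatibility constraint is violated — this profile is not a separating equilibrium.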